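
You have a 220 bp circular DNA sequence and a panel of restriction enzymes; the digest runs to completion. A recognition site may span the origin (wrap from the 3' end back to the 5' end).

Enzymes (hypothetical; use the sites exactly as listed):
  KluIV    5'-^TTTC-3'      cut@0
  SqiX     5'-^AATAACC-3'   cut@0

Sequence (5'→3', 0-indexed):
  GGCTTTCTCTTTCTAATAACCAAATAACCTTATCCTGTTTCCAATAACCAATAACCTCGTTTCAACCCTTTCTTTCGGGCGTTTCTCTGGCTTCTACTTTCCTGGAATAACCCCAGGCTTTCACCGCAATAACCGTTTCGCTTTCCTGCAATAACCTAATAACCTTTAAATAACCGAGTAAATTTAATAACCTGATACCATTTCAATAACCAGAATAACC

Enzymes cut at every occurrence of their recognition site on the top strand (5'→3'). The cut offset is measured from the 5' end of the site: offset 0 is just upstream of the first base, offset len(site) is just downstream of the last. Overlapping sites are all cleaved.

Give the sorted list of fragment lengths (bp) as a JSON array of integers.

Site scan:
  KluIV TTTC/0: at [3, 9, 37, 59, 68, 72, 81, 97, 118, 135, 141, 200] ⇒ [3, 9, 37, 59, 68, 72, 81, 97, 118, 135, 141, 200]
  SqiX AATAACC/0: at [14, 22, 42, 49, 105, 127, 149, 157, 168, 185, 204, 213] ⇒ [14, 22, 42, 49, 105, 127, 149, 157, 168, 185, 204, 213]

Pooled cuts: [3, 9, 14, 22, 37, 42, 49, 59, 68, 72, 81, 97, 105, 118, 127, 135, 141, 149, 157, 168, 185, 200, 204, 213]

Fragments:
  3→9: 6 bp
  9→14: 5 bp
  14→22: 8 bp
  22→37: 15 bp
  37→42: 5 bp
  42→49: 7 bp
  49→59: 10 bp
  59→68: 9 bp
  68→72: 4 bp
  72→81: 9 bp
  81→97: 16 bp
  97→105: 8 bp
  105→118: 13 bp
  118→127: 9 bp
  127→135: 8 bp
  135→141: 6 bp
  141→149: 8 bp
  149→157: 8 bp
  157→168: 11 bp
  168→185: 17 bp
  185→200: 15 bp
  200→204: 4 bp
  204→213: 9 bp
  213→3 (wrap): 220-213+3 = 10 bp

[4,4,5,5,6,6,7,8,8,8,8,8,9,9,9,9,10,10,11,13,15,15,16,17]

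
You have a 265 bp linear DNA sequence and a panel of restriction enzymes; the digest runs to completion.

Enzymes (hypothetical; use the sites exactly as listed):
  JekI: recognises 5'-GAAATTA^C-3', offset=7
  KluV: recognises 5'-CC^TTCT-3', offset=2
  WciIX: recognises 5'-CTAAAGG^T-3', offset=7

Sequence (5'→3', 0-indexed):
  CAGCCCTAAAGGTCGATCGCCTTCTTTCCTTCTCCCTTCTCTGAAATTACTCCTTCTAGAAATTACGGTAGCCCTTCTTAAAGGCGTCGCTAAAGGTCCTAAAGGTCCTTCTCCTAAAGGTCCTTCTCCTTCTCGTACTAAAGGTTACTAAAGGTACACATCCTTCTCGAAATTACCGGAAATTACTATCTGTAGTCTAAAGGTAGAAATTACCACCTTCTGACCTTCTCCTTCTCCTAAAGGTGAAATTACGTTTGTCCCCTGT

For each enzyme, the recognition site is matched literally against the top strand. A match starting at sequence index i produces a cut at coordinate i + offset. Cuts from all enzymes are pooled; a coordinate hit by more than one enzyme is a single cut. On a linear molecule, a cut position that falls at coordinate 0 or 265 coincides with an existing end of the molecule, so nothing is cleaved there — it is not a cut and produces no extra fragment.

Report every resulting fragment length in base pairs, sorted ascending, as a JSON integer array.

[3,3,4,5,6,6,7,8,8,8,9,9,9,9,9,10,10,12,12,12,12,12,13,14,15,18,22]

Per-enzyme occurrences:
  JekI (GAAATTAC, off=7): starts [42, 58, 168, 178, 205, 244] → cuts [49, 65, 175, 185, 212, 251]
  KluV (CCTTCT, off=2): starts [19, 27, 34, 51, 72, 106, 121, 127, 161, 215, 223, 229] → cuts [21, 29, 36, 53, 74, 108, 123, 129, 163, 217, 225, 231]
  WciIX (CTAAAGGT, off=7): starts [5, 89, 98, 113, 137, 147, 196, 236] → cuts [12, 96, 105, 120, 144, 154, 203, 243]

All cut coordinates (distinct, sorted): [12, 21, 29, 36, 49, 53, 65, 74, 96, 105, 108, 120, 123, 129, 144, 154, 163, 175, 185, 203, 212, 217, 225, 231, 243, 251]

Fragment lengths:
  [0,12): 12 bp
  [12,21): 9 bp
  [21,29): 8 bp
  [29,36): 7 bp
  [36,49): 13 bp
  [49,53): 4 bp
  [53,65): 12 bp
  [65,74): 9 bp
  [74,96): 22 bp
  [96,105): 9 bp
  [105,108): 3 bp
  [108,120): 12 bp
  [120,123): 3 bp
  [123,129): 6 bp
  [129,144): 15 bp
  [144,154): 10 bp
  [154,163): 9 bp
  [163,175): 12 bp
  [175,185): 10 bp
  [185,203): 18 bp
  [203,212): 9 bp
  [212,217): 5 bp
  [217,225): 8 bp
  [225,231): 6 bp
  [231,243): 12 bp
  [243,251): 8 bp
  [251,265): 14 bp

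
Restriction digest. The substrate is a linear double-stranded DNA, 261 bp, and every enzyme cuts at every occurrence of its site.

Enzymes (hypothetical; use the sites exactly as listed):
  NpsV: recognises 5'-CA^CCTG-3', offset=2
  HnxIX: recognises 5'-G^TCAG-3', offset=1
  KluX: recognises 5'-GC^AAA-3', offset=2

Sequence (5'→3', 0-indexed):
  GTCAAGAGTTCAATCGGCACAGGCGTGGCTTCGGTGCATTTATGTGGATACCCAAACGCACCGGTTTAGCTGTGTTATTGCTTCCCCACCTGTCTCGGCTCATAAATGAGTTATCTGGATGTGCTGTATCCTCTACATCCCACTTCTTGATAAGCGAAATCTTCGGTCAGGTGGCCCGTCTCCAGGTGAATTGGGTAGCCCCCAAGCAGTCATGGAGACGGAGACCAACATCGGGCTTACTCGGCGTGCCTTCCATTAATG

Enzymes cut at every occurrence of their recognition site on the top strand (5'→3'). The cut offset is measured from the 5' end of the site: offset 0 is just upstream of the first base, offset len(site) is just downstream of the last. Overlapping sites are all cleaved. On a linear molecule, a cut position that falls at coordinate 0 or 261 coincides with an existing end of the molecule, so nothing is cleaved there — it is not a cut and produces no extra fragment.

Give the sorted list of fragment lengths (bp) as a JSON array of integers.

Site scan:
  NpsV CACCTG/2: at [86] ⇒ [88]
  HnxIX GTCAG/1: at [165] ⇒ [166]
  KluX (GCAAA, off=2): no sites

Pooled cuts: [88, 166]

Fragment lengths:
  [0,88): 88 bp
  [88,166): 78 bp
  [166,261): 95 bp

[78,88,95]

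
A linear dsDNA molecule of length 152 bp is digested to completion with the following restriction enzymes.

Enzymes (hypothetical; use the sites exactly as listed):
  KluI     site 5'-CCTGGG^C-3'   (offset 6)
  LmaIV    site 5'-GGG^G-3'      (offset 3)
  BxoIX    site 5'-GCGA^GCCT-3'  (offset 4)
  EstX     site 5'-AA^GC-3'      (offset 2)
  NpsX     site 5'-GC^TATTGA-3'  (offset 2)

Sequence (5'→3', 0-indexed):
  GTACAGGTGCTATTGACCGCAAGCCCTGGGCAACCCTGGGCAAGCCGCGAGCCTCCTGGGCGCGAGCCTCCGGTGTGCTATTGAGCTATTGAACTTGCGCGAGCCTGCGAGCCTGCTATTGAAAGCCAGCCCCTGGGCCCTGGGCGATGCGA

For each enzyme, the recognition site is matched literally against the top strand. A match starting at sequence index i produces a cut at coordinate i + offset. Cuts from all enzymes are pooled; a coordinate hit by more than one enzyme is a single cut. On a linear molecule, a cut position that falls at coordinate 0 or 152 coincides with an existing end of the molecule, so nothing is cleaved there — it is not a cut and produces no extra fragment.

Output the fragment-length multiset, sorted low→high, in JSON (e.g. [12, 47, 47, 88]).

[3,5,6,7,7,8,8,8,8,8,10,10,10,12,13,13,16]

Site scan:
  KluI (CCTGGGC, off=6): starts [24, 34, 54, 131, 138] → cuts [30, 40, 60, 137, 144]
  LmaIV (GGGG, off=3): no sites
  BxoIX (GCGAGCCT, off=4): starts [46, 61, 98, 106] → cuts [50, 65, 102, 110]
  EstX (AAGC, off=2): starts [20, 41, 122] → cuts [22, 43, 124]
  NpsX (GCTATTGA, off=2): starts [8, 76, 84, 114] → cuts [10, 78, 86, 116]

Pooled cuts: [10, 22, 30, 40, 43, 50, 60, 65, 78, 86, 102, 110, 116, 124, 137, 144]

Fragment lengths:
  [0,10): 10 bp
  [10,22): 12 bp
  [22,30): 8 bp
  [30,40): 10 bp
  [40,43): 3 bp
  [43,50): 7 bp
  [50,60): 10 bp
  [60,65): 5 bp
  [65,78): 13 bp
  [78,86): 8 bp
  [86,102): 16 bp
  [102,110): 8 bp
  [110,116): 6 bp
  [116,124): 8 bp
  [124,137): 13 bp
  [137,144): 7 bp
  [144,152): 8 bp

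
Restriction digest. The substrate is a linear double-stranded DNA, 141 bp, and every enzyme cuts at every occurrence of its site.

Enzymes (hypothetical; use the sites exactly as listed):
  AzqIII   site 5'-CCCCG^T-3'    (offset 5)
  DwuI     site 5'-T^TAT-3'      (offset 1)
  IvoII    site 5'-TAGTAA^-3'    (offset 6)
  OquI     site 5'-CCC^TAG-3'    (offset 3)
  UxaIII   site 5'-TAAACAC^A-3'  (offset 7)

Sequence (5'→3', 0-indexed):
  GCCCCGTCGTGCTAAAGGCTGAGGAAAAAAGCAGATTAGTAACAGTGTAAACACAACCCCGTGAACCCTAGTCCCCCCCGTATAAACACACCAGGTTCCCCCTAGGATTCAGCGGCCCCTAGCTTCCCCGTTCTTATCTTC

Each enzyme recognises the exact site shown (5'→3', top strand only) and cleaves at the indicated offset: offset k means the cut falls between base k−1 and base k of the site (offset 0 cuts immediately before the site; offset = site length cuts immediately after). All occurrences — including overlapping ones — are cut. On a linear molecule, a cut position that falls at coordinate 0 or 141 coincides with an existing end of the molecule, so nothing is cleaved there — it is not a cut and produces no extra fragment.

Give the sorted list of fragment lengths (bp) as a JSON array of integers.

[4,6,7,7,7,9,11,12,12,13,17,36]

Site scan:
  AzqIII (CCCCGT, off=5): starts [1, 56, 75, 125] → cuts [6, 61, 80, 130]
  DwuI (TTAT, off=1): starts [133] → cuts [134]
  IvoII (TAGTAA, off=6): starts [36] → cuts [42]
  OquI (CCCTAG, off=3): starts [65, 99, 116] → cuts [68, 102, 119]
  UxaIII (TAAACACA, off=7): starts [47, 82] → cuts [54, 89]

All cut coordinates (distinct, sorted): [6, 42, 54, 61, 68, 80, 89, 102, 119, 130, 134]

Fragments:
  [0,6): 6 bp
  [6,42): 36 bp
  [42,54): 12 bp
  [54,61): 7 bp
  [61,68): 7 bp
  [68,80): 12 bp
  [80,89): 9 bp
  [89,102): 13 bp
  [102,119): 17 bp
  [119,130): 11 bp
  [130,134): 4 bp
  [134,141): 7 bp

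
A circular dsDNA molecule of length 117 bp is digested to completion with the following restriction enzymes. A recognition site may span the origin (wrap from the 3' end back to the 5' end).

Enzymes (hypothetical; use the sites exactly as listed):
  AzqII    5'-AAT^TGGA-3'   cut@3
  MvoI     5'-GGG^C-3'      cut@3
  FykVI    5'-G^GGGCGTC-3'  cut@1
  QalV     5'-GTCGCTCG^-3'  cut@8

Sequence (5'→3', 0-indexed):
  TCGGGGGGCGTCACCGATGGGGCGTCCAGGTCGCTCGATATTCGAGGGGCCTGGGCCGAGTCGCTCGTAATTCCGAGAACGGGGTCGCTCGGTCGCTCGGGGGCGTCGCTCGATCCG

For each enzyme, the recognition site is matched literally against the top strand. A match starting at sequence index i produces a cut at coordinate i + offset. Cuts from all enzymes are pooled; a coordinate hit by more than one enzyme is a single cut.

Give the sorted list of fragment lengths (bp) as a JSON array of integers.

Per-enzyme occurrences:
  AzqII (AATTGGA, off=3): no sites
  MvoI GGGC/3: at [5, 19, 46, 52, 100] ⇒ [8, 22, 49, 55, 103]
  FykVI GGGGCGTC/1: at [4, 18, 99] ⇒ [5, 19, 100]
  QalV GTCGCTCG/8: at [29, 59, 83, 91, 104] ⇒ [37, 67, 91, 99, 112]

Pooled cuts: [5, 8, 19, 22, 37, 49, 55, 67, 91, 99, 100, 103, 112]

Fragments:
  5→8: 3 bp
  8→19: 11 bp
  19→22: 3 bp
  22→37: 15 bp
  37→49: 12 bp
  49→55: 6 bp
  55→67: 12 bp
  67→91: 24 bp
  91→99: 8 bp
  99→100: 1 bp
  100→103: 3 bp
  103→112: 9 bp
  112→5 (wrap): 117-112+5 = 10 bp

[1,3,3,3,6,8,9,10,11,12,12,15,24]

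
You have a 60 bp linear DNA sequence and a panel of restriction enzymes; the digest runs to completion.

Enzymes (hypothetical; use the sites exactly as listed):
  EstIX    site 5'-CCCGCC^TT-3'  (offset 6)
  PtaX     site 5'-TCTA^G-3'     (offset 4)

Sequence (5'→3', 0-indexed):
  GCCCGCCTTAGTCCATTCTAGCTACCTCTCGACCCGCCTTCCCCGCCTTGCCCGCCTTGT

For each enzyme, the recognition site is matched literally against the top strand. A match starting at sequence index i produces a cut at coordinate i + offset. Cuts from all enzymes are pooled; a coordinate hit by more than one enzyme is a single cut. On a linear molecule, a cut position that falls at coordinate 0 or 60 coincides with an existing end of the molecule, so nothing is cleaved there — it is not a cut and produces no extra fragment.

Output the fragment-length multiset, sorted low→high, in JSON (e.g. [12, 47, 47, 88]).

[4,7,9,9,13,18]

Scan for sites:
  EstIX CCCGCCTT/6: at [1, 32, 41, 50] ⇒ [7, 38, 47, 56]
  PtaX TCTAG/4: at [16] ⇒ [20]

All cut coordinates (distinct, sorted): [7, 20, 38, 47, 56]

Fragments:
  [0,7): 7 bp
  [7,20): 13 bp
  [20,38): 18 bp
  [38,47): 9 bp
  [47,56): 9 bp
  [56,60): 4 bp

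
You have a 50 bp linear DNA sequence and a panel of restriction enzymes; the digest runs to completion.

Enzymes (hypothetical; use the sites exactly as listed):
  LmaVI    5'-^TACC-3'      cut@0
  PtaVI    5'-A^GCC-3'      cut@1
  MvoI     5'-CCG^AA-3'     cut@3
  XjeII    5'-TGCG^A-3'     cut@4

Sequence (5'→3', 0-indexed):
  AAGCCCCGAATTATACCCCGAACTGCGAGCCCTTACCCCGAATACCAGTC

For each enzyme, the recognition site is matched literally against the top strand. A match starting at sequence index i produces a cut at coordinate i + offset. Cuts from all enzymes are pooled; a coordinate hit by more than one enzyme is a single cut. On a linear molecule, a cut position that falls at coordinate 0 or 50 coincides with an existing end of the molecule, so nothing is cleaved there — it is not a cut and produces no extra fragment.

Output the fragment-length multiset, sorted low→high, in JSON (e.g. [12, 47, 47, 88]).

Scan for sites:
  LmaVI TACC/0: at [13, 33, 42] ⇒ [13, 33, 42]
  PtaVI AGCC/1: at [1, 27] ⇒ [2, 28]
  MvoI CCGAA/3: at [5, 17, 37] ⇒ [8, 20, 40]
  XjeII TGCGA/4: at [23] ⇒ [27]

All cut coordinates (distinct, sorted): [2, 8, 13, 20, 27, 28, 33, 40, 42]

Fragments:
  [0,2): 2 bp
  [2,8): 6 bp
  [8,13): 5 bp
  [13,20): 7 bp
  [20,27): 7 bp
  [27,28): 1 bp
  [28,33): 5 bp
  [33,40): 7 bp
  [40,42): 2 bp
  [42,50): 8 bp

[1,2,2,5,5,6,7,7,7,8]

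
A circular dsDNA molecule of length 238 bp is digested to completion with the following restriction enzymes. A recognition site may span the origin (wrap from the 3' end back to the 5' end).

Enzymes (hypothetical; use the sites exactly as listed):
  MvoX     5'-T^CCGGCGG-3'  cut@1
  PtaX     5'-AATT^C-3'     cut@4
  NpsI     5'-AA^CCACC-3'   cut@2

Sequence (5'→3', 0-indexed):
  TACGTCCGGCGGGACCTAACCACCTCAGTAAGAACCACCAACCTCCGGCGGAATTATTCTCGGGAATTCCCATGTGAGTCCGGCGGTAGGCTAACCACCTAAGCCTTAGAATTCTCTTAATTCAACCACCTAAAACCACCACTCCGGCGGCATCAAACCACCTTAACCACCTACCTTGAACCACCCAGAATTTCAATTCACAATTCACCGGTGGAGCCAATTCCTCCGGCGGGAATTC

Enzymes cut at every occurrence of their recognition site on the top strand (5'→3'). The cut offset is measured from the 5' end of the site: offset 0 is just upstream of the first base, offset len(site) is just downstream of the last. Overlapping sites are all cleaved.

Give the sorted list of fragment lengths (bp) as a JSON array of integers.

Site scan:
  MvoX TCCGGCGG/1: at [4, 43, 78, 142, 224] ⇒ [5, 44, 79, 143, 225]
  PtaX AATTC/4: at [64, 109, 118, 194, 201, 218, 233] ⇒ [68, 113, 122, 198, 205, 222, 237]
  NpsI AACCACC/2: at [17, 32, 92, 123, 133, 155, 164, 178] ⇒ [19, 34, 94, 125, 135, 157, 166, 180]

Pooled cuts: [5, 19, 34, 44, 68, 79, 94, 113, 122, 125, 135, 143, 157, 166, 180, 198, 205, 222, 225, 237]

Fragments:
  5→19: 14 bp
  19→34: 15 bp
  34→44: 10 bp
  44→68: 24 bp
  68→79: 11 bp
  79→94: 15 bp
  94→113: 19 bp
  113→122: 9 bp
  122→125: 3 bp
  125→135: 10 bp
  135→143: 8 bp
  143→157: 14 bp
  157→166: 9 bp
  166→180: 14 bp
  180→198: 18 bp
  198→205: 7 bp
  205→222: 17 bp
  222→225: 3 bp
  225→237: 12 bp
  237→5 (wrap): 238-237+5 = 6 bp

[3,3,6,7,8,9,9,10,10,11,12,14,14,14,15,15,17,18,19,24]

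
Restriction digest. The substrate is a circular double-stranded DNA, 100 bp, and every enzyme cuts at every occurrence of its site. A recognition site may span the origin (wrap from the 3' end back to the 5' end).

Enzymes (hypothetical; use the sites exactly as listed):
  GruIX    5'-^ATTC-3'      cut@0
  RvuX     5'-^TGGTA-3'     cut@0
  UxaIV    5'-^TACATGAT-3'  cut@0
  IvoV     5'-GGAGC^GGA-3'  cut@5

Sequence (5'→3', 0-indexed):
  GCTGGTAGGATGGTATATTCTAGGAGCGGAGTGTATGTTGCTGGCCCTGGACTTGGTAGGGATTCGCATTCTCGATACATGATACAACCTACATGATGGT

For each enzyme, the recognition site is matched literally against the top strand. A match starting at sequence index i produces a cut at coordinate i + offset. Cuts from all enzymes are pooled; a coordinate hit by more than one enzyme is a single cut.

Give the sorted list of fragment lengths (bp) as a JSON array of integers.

Per-enzyme occurrences:
  GruIX ATTC/0: at [16, 61, 67] ⇒ [16, 61, 67]
  RvuX TGGTA/0: at [2, 10, 53] ⇒ [2, 10, 53]
  UxaIV TACATGAT/0: at [75, 89] ⇒ [75, 89]
  IvoV GGAGCGGA/5: at [22] ⇒ [27]

Pooled cuts: [2, 10, 16, 27, 53, 61, 67, 75, 89]

Fragments:
  2→10: 8 bp
  10→16: 6 bp
  16→27: 11 bp
  27→53: 26 bp
  53→61: 8 bp
  61→67: 6 bp
  67→75: 8 bp
  75→89: 14 bp
  89→2 (wrap): 100-89+2 = 13 bp

[6,6,8,8,8,11,13,14,26]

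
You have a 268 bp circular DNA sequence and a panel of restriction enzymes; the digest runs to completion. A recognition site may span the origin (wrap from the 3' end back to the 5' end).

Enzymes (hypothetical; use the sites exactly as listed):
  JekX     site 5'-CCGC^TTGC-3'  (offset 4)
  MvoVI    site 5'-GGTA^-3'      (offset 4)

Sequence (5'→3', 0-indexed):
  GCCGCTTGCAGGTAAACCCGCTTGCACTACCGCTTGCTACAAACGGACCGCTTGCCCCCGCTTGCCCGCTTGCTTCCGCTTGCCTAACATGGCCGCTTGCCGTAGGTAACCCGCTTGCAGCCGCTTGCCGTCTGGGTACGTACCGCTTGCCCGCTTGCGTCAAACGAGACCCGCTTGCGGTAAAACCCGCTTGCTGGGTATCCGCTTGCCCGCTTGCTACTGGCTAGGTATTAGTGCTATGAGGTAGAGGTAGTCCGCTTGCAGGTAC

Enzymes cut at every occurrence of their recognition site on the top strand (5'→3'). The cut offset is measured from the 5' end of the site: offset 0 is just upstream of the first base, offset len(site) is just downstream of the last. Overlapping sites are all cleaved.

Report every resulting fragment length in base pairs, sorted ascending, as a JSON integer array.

[5,6,6,6,6,7,8,8,8,8,8,8,9,9,10,10,10,10,12,12,14,16,17,17,18,20]

Per-enzyme occurrences:
  JekX CCGCTTGC/4: at [1, 17, 29, 47, 57, 65, 75, 92, 110, 120, 142, 150, 170, 186, 201, 209, 254] ⇒ [5, 21, 33, 51, 61, 69, 79, 96, 114, 124, 146, 154, 174, 190, 205, 213, 258]
  MvoVI GGTA/4: at [10, 104, 134, 178, 196, 226, 242, 248, 263] ⇒ [14, 108, 138, 182, 200, 230, 246, 252, 267]

Pooled cuts: [5, 14, 21, 33, 51, 61, 69, 79, 96, 108, 114, 124, 138, 146, 154, 174, 182, 190, 200, 205, 213, 230, 246, 252, 258, 267]

Fragment lengths:
  5→14: 9 bp
  14→21: 7 bp
  21→33: 12 bp
  33→51: 18 bp
  51→61: 10 bp
  61→69: 8 bp
  69→79: 10 bp
  79→96: 17 bp
  96→108: 12 bp
  108→114: 6 bp
  114→124: 10 bp
  124→138: 14 bp
  138→146: 8 bp
  146→154: 8 bp
  154→174: 20 bp
  174→182: 8 bp
  182→190: 8 bp
  190→200: 10 bp
  200→205: 5 bp
  205→213: 8 bp
  213→230: 17 bp
  230→246: 16 bp
  246→252: 6 bp
  252→258: 6 bp
  258→267: 9 bp
  267→5 (wrap): 268-267+5 = 6 bp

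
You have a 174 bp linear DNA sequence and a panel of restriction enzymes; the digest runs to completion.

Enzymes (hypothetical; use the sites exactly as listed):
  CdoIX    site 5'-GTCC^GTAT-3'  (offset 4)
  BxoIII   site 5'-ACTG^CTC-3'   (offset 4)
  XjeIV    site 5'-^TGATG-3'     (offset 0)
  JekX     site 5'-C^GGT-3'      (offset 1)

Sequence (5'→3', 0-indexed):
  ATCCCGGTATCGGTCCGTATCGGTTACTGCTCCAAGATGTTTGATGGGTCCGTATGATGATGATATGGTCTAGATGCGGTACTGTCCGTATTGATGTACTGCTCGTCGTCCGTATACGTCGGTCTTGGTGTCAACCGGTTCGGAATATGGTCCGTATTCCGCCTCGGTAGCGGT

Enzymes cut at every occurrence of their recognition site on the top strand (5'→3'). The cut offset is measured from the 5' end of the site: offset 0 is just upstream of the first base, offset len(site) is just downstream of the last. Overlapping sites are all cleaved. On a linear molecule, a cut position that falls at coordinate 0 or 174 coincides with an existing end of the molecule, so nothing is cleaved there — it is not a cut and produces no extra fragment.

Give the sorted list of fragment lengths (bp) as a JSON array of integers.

Site scan:
  CdoIX (GTCCGTAT, off=4): starts [12, 47, 83, 107, 149] → cuts [16, 51, 87, 111, 153]
  BxoIII (ACTGCTC, off=4): starts [25, 97] → cuts [29, 101]
  XjeIV (TGATG, off=0): starts [41, 54, 57, 91] → cuts [41, 54, 57, 91]
  JekX (CGGT, off=1): starts [4, 10, 20, 76, 119, 135, 164, 170] → cuts [5, 11, 21, 77, 120, 136, 165, 171]

Pooled cuts: [5, 11, 16, 21, 29, 41, 51, 54, 57, 77, 87, 91, 101, 111, 120, 136, 153, 165, 171]

Fragments:
  [0,5): 5 bp
  [5,11): 6 bp
  [11,16): 5 bp
  [16,21): 5 bp
  [21,29): 8 bp
  [29,41): 12 bp
  [41,51): 10 bp
  [51,54): 3 bp
  [54,57): 3 bp
  [57,77): 20 bp
  [77,87): 10 bp
  [87,91): 4 bp
  [91,101): 10 bp
  [101,111): 10 bp
  [111,120): 9 bp
  [120,136): 16 bp
  [136,153): 17 bp
  [153,165): 12 bp
  [165,171): 6 bp
  [171,174): 3 bp

[3,3,3,4,5,5,5,6,6,8,9,10,10,10,10,12,12,16,17,20]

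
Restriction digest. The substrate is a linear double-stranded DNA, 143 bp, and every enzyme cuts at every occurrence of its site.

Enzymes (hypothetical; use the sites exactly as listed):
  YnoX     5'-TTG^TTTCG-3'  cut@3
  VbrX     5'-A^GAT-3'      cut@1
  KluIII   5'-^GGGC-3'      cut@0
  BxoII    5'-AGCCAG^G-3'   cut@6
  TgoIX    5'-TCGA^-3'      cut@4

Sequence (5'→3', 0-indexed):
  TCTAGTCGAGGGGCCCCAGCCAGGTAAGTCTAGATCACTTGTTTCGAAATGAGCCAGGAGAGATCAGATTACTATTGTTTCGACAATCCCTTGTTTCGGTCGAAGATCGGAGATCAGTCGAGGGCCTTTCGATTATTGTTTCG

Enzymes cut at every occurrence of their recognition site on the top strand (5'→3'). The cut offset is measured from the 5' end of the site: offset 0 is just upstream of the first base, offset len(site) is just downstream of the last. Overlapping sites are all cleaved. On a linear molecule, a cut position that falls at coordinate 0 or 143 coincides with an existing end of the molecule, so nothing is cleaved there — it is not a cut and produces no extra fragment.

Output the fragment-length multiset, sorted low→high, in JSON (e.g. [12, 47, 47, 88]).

[1,1,4,5,5,6,6,6,7,9,9,9,10,10,10,10,11,11,13]

Per-enzyme occurrences:
  YnoX (TTGTTTCG, off=3): starts [38, 74, 90, 135] → cuts [41, 77, 93, 138]
  VbrX (AGAT, off=1): starts [31, 60, 65, 103, 110] → cuts [32, 61, 66, 104, 111]
  KluIII (GGGC, off=0): starts [10, 121] → cuts [10, 121]
  BxoII (AGCCAGG, off=6): starts [17, 51] → cuts [23, 57]
  TgoIX (TCGA, off=4): starts [5, 43, 79, 99, 117, 128] → cuts [9, 47, 83, 103, 121, 132]

All cut coordinates (distinct, sorted): [9, 10, 23, 32, 41, 47, 57, 61, 66, 77, 83, 93, 103, 104, 111, 121, 132, 138]

Fragments:
  [0,9): 9 bp
  [9,10): 1 bp
  [10,23): 13 bp
  [23,32): 9 bp
  [32,41): 9 bp
  [41,47): 6 bp
  [47,57): 10 bp
  [57,61): 4 bp
  [61,66): 5 bp
  [66,77): 11 bp
  [77,83): 6 bp
  [83,93): 10 bp
  [93,103): 10 bp
  [103,104): 1 bp
  [104,111): 7 bp
  [111,121): 10 bp
  [121,132): 11 bp
  [132,138): 6 bp
  [138,143): 5 bp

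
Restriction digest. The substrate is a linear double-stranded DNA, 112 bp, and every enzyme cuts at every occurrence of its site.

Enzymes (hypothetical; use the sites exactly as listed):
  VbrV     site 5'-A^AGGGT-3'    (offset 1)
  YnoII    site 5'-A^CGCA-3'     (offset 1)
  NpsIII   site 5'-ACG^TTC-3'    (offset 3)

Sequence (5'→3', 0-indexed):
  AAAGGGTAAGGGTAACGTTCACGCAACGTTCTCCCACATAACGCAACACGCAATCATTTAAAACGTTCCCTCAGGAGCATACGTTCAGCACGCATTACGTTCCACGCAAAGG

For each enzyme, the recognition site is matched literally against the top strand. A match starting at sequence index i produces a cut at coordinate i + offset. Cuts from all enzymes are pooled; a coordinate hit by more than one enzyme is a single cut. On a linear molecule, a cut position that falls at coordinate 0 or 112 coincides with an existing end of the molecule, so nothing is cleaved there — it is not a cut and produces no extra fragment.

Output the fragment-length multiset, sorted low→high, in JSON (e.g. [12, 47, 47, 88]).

[2,4,5,6,7,7,7,8,9,9,13,17,18]

Scan for sites:
  VbrV AAGGGT/1: at [1, 7] ⇒ [2, 8]
  YnoII ACGCA/1: at [20, 40, 47, 89, 103] ⇒ [21, 41, 48, 90, 104]
  NpsIII ACGTTC/3: at [14, 25, 62, 80, 96] ⇒ [17, 28, 65, 83, 99]

All cut coordinates (distinct, sorted): [2, 8, 17, 21, 28, 41, 48, 65, 83, 90, 99, 104]

Fragment lengths:
  [0,2): 2 bp
  [2,8): 6 bp
  [8,17): 9 bp
  [17,21): 4 bp
  [21,28): 7 bp
  [28,41): 13 bp
  [41,48): 7 bp
  [48,65): 17 bp
  [65,83): 18 bp
  [83,90): 7 bp
  [90,99): 9 bp
  [99,104): 5 bp
  [104,112): 8 bp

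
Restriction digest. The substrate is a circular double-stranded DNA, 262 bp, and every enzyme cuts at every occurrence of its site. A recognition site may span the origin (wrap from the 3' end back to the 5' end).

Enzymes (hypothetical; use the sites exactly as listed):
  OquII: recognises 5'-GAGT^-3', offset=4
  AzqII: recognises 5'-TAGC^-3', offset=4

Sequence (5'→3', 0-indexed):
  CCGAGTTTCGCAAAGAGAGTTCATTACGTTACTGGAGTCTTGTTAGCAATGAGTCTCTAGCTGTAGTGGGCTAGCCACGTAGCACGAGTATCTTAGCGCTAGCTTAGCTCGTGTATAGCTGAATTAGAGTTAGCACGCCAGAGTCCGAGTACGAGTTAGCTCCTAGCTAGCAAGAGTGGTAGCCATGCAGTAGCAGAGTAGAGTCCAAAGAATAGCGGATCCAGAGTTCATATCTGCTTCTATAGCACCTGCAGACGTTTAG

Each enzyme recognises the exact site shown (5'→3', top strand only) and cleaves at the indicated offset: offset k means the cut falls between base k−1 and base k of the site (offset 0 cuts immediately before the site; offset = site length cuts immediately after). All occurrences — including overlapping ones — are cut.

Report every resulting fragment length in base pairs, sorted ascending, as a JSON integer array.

[4,4,4,5,5,5,5,6,6,6,6,6,6,7,7,7,8,8,9,10,11,11,11,11,12,14,14,17,18,19]

Per-enzyme occurrences:
  OquII GAGT/4: at [2, 16, 34, 50, 85, 126, 140, 146, 152, 173, 195, 200, 223] ⇒ [6, 20, 38, 54, 89, 130, 144, 150, 156, 177, 199, 204, 227]
  AzqII TAGC/4: at [43, 57, 71, 79, 93, 99, 104, 115, 130, 156, 163, 167, 179, 190, 212, 242, 259] ⇒ [1, 47, 61, 75, 83, 97, 103, 108, 119, 134, 160, 167, 171, 183, 194, 216, 246]

All cut coordinates (distinct, sorted): [1, 6, 20, 38, 47, 54, 61, 75, 83, 89, 97, 103, 108, 119, 130, 134, 144, 150, 156, 160, 167, 171, 177, 183, 194, 199, 204, 216, 227, 246]

Fragments:
  1→6: 5 bp
  6→20: 14 bp
  20→38: 18 bp
  38→47: 9 bp
  47→54: 7 bp
  54→61: 7 bp
  61→75: 14 bp
  75→83: 8 bp
  83→89: 6 bp
  89→97: 8 bp
  97→103: 6 bp
  103→108: 5 bp
  108→119: 11 bp
  119→130: 11 bp
  130→134: 4 bp
  134→144: 10 bp
  144→150: 6 bp
  150→156: 6 bp
  156→160: 4 bp
  160→167: 7 bp
  167→171: 4 bp
  171→177: 6 bp
  177→183: 6 bp
  183→194: 11 bp
  194→199: 5 bp
  199→204: 5 bp
  204→216: 12 bp
  216→227: 11 bp
  227→246: 19 bp
  246→1 (wrap): 262-246+1 = 17 bp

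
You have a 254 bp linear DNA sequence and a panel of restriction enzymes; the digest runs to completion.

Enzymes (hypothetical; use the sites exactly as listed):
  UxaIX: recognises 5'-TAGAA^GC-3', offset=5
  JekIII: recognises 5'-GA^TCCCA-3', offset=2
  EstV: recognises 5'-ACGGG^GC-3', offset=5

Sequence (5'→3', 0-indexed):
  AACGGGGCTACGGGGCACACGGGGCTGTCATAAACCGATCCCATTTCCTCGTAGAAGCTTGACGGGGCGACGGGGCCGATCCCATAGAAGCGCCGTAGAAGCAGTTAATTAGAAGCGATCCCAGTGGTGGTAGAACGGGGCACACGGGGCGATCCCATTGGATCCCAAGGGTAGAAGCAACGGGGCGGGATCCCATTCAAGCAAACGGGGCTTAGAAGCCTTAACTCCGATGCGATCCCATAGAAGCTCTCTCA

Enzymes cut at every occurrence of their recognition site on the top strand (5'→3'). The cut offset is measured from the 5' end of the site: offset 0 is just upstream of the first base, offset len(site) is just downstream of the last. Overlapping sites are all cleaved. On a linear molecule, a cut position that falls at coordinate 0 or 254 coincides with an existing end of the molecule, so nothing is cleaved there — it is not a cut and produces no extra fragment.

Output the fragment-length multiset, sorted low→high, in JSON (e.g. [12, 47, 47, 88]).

Site scan:
  UxaIX TAGAAGC/5: at [51, 84, 95, 109, 171, 212, 240] ⇒ [56, 89, 100, 114, 176, 217, 245]
  JekIII GATCCCA/2: at [36, 77, 116, 150, 160, 188, 233] ⇒ [38, 79, 118, 152, 162, 190, 235]
  EstV ACGGGGC/5: at [1, 9, 18, 61, 69, 134, 143, 179, 204] ⇒ [6, 14, 23, 66, 74, 139, 148, 184, 209]

Pooled cuts: [6, 14, 23, 38, 56, 66, 74, 79, 89, 100, 114, 118, 139, 148, 152, 162, 176, 184, 190, 209, 217, 235, 245]

Fragment lengths:
  [0,6): 6 bp
  [6,14): 8 bp
  [14,23): 9 bp
  [23,38): 15 bp
  [38,56): 18 bp
  [56,66): 10 bp
  [66,74): 8 bp
  [74,79): 5 bp
  [79,89): 10 bp
  [89,100): 11 bp
  [100,114): 14 bp
  [114,118): 4 bp
  [118,139): 21 bp
  [139,148): 9 bp
  [148,152): 4 bp
  [152,162): 10 bp
  [162,176): 14 bp
  [176,184): 8 bp
  [184,190): 6 bp
  [190,209): 19 bp
  [209,217): 8 bp
  [217,235): 18 bp
  [235,245): 10 bp
  [245,254): 9 bp

[4,4,5,6,6,8,8,8,8,9,9,9,10,10,10,10,11,14,14,15,18,18,19,21]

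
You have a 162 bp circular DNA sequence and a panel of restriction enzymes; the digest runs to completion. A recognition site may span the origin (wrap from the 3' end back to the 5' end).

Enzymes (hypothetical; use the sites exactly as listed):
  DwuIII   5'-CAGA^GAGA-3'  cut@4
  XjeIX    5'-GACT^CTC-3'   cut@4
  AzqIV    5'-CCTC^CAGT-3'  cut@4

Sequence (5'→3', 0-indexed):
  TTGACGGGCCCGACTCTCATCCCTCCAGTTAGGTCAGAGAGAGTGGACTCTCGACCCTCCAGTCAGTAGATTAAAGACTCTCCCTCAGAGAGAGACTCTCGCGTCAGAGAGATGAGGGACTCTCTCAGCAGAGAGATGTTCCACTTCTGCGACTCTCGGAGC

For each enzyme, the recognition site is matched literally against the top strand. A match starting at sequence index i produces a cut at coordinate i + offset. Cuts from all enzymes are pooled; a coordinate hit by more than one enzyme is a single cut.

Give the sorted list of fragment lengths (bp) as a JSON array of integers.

[8,10,10,10,11,11,11,13,13,20,22,23]

Scan for sites:
  DwuIII (CAGAGAGA, off=4): starts [34, 85, 104, 128] → cuts [38, 89, 108, 132]
  XjeIX (GACTCTC, off=4): starts [11, 45, 75, 93, 117, 150] → cuts [15, 49, 79, 97, 121, 154]
  AzqIV (CCTCCAGT, off=4): starts [21, 55] → cuts [25, 59]

All cut coordinates (distinct, sorted): [15, 25, 38, 49, 59, 79, 89, 97, 108, 121, 132, 154]

Fragment lengths:
  15→25: 10 bp
  25→38: 13 bp
  38→49: 11 bp
  49→59: 10 bp
  59→79: 20 bp
  79→89: 10 bp
  89→97: 8 bp
  97→108: 11 bp
  108→121: 13 bp
  121→132: 11 bp
  132→154: 22 bp
  154→15 (wrap): 162-154+15 = 23 bp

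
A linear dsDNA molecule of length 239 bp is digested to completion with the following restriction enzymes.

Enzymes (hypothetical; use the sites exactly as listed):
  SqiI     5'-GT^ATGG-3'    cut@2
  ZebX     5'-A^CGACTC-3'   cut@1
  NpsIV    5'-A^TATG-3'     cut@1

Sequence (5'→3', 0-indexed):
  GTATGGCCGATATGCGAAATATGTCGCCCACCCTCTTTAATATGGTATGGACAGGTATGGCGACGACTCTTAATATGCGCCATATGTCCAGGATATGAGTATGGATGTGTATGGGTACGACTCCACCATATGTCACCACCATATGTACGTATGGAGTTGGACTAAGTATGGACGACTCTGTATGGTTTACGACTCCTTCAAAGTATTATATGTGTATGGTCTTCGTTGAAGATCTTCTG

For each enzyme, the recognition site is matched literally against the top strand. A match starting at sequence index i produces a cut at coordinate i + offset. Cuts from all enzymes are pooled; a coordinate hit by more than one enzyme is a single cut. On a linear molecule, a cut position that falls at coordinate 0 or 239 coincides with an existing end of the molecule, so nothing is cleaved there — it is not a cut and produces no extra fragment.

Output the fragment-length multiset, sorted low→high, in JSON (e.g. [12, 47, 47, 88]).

Per-enzyme occurrences:
  SqiI (GTATGG, off=2): starts [0, 44, 54, 98, 108, 148, 165, 179, 213] → cuts [2, 46, 56, 100, 110, 150, 167, 181, 215]
  ZebX (ACGACTC, off=1): starts [62, 116, 171, 188] → cuts [63, 117, 172, 189]
  NpsIV (ATATG, off=1): starts [9, 18, 39, 72, 81, 92, 127, 140, 207] → cuts [10, 19, 40, 73, 82, 93, 128, 141, 208]

All cut coordinates (distinct, sorted): [2, 10, 19, 40, 46, 56, 63, 73, 82, 93, 100, 110, 117, 128, 141, 150, 167, 172, 181, 189, 208, 215]

Fragments:
  [0,2): 2 bp
  [2,10): 8 bp
  [10,19): 9 bp
  [19,40): 21 bp
  [40,46): 6 bp
  [46,56): 10 bp
  [56,63): 7 bp
  [63,73): 10 bp
  [73,82): 9 bp
  [82,93): 11 bp
  [93,100): 7 bp
  [100,110): 10 bp
  [110,117): 7 bp
  [117,128): 11 bp
  [128,141): 13 bp
  [141,150): 9 bp
  [150,167): 17 bp
  [167,172): 5 bp
  [172,181): 9 bp
  [181,189): 8 bp
  [189,208): 19 bp
  [208,215): 7 bp
  [215,239): 24 bp

[2,5,6,7,7,7,7,8,8,9,9,9,9,10,10,10,11,11,13,17,19,21,24]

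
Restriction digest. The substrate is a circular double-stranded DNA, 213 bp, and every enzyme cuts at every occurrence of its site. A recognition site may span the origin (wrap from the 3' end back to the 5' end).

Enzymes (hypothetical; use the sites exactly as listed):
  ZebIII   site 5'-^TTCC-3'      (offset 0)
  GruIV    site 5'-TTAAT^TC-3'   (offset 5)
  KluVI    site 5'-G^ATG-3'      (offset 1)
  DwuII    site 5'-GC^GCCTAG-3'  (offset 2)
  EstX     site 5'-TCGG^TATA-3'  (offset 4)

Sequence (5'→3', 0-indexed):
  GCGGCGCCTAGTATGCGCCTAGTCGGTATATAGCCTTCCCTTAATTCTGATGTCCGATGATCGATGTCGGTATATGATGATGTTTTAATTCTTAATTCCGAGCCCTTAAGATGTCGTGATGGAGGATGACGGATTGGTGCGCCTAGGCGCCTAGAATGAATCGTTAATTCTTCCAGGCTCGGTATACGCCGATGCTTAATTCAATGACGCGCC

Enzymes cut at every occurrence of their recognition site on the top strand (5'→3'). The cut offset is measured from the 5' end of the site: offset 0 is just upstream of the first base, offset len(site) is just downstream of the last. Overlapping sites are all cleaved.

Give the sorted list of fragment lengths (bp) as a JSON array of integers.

[1,2,3,4,6,6,7,7,7,7,8,8,9,9,9,10,10,10,11,12,14,15,18,20]

Scan for sites:
  ZebIII (TTCC, off=0): starts [35, 95, 170] → cuts [35, 95, 170]
  GruIV (TTAATTC, off=5): starts [40, 84, 91, 163, 195] → cuts [45, 89, 96, 168, 200]
  KluVI (GATG, off=1): starts [48, 55, 62, 75, 78, 109, 117, 124, 190] → cuts [49, 56, 63, 76, 79, 110, 118, 125, 191]
  DwuII (GCGCCTAG, off=2): starts [3, 14, 138, 146] → cuts [5, 16, 140, 148]
  EstX (TCGGTATA, off=4): starts [22, 66, 178] → cuts [26, 70, 182]

Pooled cuts: [5, 16, 26, 35, 45, 49, 56, 63, 70, 76, 79, 89, 95, 96, 110, 118, 125, 140, 148, 168, 170, 182, 191, 200]

Fragments:
  5→16: 11 bp
  16→26: 10 bp
  26→35: 9 bp
  35→45: 10 bp
  45→49: 4 bp
  49→56: 7 bp
  56→63: 7 bp
  63→70: 7 bp
  70→76: 6 bp
  76→79: 3 bp
  79→89: 10 bp
  89→95: 6 bp
  95→96: 1 bp
  96→110: 14 bp
  110→118: 8 bp
  118→125: 7 bp
  125→140: 15 bp
  140→148: 8 bp
  148→168: 20 bp
  168→170: 2 bp
  170→182: 12 bp
  182→191: 9 bp
  191→200: 9 bp
  200→5 (wrap): 213-200+5 = 18 bp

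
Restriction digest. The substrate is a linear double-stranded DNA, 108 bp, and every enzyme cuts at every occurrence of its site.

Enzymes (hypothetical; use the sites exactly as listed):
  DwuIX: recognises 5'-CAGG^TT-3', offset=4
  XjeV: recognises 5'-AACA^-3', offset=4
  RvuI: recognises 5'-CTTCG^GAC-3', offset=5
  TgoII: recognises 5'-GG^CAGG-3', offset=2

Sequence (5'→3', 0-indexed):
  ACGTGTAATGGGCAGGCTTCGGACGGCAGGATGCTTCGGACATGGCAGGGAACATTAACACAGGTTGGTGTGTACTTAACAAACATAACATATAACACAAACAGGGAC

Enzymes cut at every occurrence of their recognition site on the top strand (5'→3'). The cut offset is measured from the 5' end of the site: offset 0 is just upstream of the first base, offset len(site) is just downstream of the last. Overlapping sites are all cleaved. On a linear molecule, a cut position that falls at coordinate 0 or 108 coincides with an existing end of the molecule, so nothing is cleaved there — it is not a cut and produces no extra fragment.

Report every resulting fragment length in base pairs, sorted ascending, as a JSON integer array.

Per-enzyme occurrences:
  DwuIX (CAGGTT, off=4): starts [60] → cuts [64]
  XjeV (AACA, off=4): starts [50, 56, 77, 81, 86, 93, 99] → cuts [54, 60, 81, 85, 90, 97, 103]
  RvuI (CTTCGGAC, off=5): starts [16, 33] → cuts [21, 38]
  TgoII (GGCAGG, off=2): starts [10, 24, 43] → cuts [12, 26, 45]

Pooled cuts: [12, 21, 26, 38, 45, 54, 60, 64, 81, 85, 90, 97, 103]

Fragments:
  [0,12): 12 bp
  [12,21): 9 bp
  [21,26): 5 bp
  [26,38): 12 bp
  [38,45): 7 bp
  [45,54): 9 bp
  [54,60): 6 bp
  [60,64): 4 bp
  [64,81): 17 bp
  [81,85): 4 bp
  [85,90): 5 bp
  [90,97): 7 bp
  [97,103): 6 bp
  [103,108): 5 bp

[4,4,5,5,5,6,6,7,7,9,9,12,12,17]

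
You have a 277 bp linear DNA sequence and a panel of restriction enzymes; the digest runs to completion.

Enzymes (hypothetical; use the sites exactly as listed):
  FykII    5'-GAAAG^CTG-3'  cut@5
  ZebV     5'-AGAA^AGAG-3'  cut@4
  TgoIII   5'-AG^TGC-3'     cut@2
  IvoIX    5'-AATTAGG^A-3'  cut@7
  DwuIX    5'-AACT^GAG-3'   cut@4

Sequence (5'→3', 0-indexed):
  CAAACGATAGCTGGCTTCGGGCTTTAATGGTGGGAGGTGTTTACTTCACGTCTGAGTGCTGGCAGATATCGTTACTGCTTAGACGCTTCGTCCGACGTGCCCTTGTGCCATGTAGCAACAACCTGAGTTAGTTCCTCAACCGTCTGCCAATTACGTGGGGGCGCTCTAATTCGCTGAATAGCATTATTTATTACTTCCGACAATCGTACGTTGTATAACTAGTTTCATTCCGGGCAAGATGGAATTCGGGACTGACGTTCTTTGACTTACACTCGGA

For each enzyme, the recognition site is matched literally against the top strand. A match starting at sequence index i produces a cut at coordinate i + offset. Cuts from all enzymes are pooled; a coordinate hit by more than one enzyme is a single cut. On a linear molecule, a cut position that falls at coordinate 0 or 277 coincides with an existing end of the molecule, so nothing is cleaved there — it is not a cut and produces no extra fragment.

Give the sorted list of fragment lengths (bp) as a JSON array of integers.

Per-enzyme occurrences:
  FykII (GAAAGCTG, off=5): no sites
  ZebV (AGAAAGAG, off=4): no sites
  TgoIII AGTGC/2: at [54] ⇒ [56]
  IvoIX (AATTAGGA, off=7): no sites
  DwuIX (AACTGAG, off=4): no sites

All cut coordinates (distinct, sorted): [56]

Fragments:
  [0,56): 56 bp
  [56,277): 221 bp

[56,221]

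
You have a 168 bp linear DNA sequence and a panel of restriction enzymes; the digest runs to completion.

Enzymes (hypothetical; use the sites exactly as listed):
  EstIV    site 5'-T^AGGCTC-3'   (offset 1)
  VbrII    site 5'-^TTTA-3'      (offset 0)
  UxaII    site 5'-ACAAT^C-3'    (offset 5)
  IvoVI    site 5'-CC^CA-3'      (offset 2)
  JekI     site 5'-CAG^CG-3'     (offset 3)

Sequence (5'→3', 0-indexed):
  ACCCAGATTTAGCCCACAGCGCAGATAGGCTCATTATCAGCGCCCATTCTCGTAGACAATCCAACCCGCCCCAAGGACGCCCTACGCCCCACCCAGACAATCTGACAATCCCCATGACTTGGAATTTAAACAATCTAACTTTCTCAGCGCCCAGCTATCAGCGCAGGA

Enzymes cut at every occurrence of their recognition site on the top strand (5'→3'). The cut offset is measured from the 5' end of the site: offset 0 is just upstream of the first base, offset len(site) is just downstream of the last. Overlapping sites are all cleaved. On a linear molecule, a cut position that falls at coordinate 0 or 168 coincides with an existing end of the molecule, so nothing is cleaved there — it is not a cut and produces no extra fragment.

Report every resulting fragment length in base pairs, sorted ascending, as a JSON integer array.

Site scan:
  EstIV (TAGGCTC, off=1): starts [25] → cuts [26]
  VbrII (TTTA, off=0): starts [7, 124] → cuts [7, 124]
  UxaII (ACAATC, off=5): starts [55, 96, 104, 129] → cuts [60, 101, 109, 134]
  IvoVI (CCCA, off=2): starts [1, 12, 42, 69, 87, 91, 110, 149] → cuts [3, 14, 44, 71, 89, 93, 112, 151]
  JekI (CAGCG, off=3): starts [16, 37, 144, 158] → cuts [19, 40, 147, 161]

Pooled cuts: [3, 7, 14, 19, 26, 40, 44, 60, 71, 89, 93, 101, 109, 112, 124, 134, 147, 151, 161]

Fragment lengths:
  [0,3): 3 bp
  [3,7): 4 bp
  [7,14): 7 bp
  [14,19): 5 bp
  [19,26): 7 bp
  [26,40): 14 bp
  [40,44): 4 bp
  [44,60): 16 bp
  [60,71): 11 bp
  [71,89): 18 bp
  [89,93): 4 bp
  [93,101): 8 bp
  [101,109): 8 bp
  [109,112): 3 bp
  [112,124): 12 bp
  [124,134): 10 bp
  [134,147): 13 bp
  [147,151): 4 bp
  [151,161): 10 bp
  [161,168): 7 bp

[3,3,4,4,4,4,5,7,7,7,8,8,10,10,11,12,13,14,16,18]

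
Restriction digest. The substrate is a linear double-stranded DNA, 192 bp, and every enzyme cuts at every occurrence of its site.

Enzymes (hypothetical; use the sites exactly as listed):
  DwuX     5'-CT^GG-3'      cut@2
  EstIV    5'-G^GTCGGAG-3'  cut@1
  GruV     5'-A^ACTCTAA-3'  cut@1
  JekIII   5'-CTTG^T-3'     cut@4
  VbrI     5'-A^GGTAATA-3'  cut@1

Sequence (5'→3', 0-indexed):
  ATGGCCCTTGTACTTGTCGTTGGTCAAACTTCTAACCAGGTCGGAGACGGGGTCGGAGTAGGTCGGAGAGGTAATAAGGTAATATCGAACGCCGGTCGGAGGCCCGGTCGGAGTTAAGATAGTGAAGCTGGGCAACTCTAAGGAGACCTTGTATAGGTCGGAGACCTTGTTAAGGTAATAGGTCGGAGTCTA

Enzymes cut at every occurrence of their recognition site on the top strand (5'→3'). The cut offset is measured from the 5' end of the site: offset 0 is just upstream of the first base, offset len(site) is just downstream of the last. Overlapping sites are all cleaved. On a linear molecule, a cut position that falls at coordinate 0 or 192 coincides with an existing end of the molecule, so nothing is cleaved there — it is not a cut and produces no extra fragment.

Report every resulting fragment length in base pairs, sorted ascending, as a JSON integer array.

[4,5,5,6,8,8,8,10,10,11,12,12,13,17,17,23,23]

Site scan:
  DwuX (CTGG, off=2): starts [127] → cuts [129]
  EstIV (GGTCGGAG, off=1): starts [38, 50, 60, 93, 105, 155, 180] → cuts [39, 51, 61, 94, 106, 156, 181]
  GruV (AACTCTAA, off=1): starts [133] → cuts [134]
  JekIII (CTTGT, off=4): starts [6, 12, 147, 165] → cuts [10, 16, 151, 169]
  VbrI (AGGTAATA, off=1): starts [68, 76, 172] → cuts [69, 77, 173]

Pooled cuts: [10, 16, 39, 51, 61, 69, 77, 94, 106, 129, 134, 151, 156, 169, 173, 181]

Fragment lengths:
  [0,10): 10 bp
  [10,16): 6 bp
  [16,39): 23 bp
  [39,51): 12 bp
  [51,61): 10 bp
  [61,69): 8 bp
  [69,77): 8 bp
  [77,94): 17 bp
  [94,106): 12 bp
  [106,129): 23 bp
  [129,134): 5 bp
  [134,151): 17 bp
  [151,156): 5 bp
  [156,169): 13 bp
  [169,173): 4 bp
  [173,181): 8 bp
  [181,192): 11 bp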